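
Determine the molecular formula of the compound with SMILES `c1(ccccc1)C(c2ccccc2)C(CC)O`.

C16H18O

Heavy atoms from the SMILES: 16 C, 1 O.
Implicit hydrogens by atom environment:
  10 × C (aromatic): 1 H each → 10
  2 × C: 1 H each → 2
  2 × C (aromatic): no H
  1 × C: 3 H
  1 × C: 2 H
  1 × O: 1 H
  Total hydrogens = 18.
Molecular formula: C16H18O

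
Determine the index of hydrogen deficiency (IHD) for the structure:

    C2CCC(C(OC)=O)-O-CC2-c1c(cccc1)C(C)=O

Molecular formula from the SMILES: C16H20O4.
DoU = (2C + 2 + N − H − X)/2 = (2·16 + 2 + 0 − 20 − 0)/2 = 14/2 = 7.
(Structurally: 2 ring(s) + 5 π bond(s) = 7.)

7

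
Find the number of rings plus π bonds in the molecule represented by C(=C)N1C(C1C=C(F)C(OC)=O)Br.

4

Molecular formula from the SMILES: C8H9BrFNO2.
DoU = (2C + 2 + N − H − X)/2 = (2·8 + 2 + 1 − 9 − 2)/2 = 8/2 = 4.
(Structurally: 1 ring(s) + 3 π bond(s) = 4.)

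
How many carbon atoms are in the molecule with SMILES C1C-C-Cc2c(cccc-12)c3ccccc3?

16

The symbol for carbon appears 16 times in the SMILES. Lowercase c denotes aromatic carbon and counts toward C.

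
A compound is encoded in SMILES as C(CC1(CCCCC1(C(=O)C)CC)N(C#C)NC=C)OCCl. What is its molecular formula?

Heavy atoms from the SMILES: 17 C, 1 Cl, 2 N, 2 O.
Implicit hydrogens by atom environment:
  9 × C: 2 H each → 18
  4 × C: no H
  2 × C: 3 H each → 6
  2 × C: 1 H each → 2
  2 × O: no H
  1 × Cl: no H
  1 × N: 1 H
  1 × N: no H
  Total hydrogens = 27.
Molecular formula: C17H27ClN2O2

C17H27ClN2O2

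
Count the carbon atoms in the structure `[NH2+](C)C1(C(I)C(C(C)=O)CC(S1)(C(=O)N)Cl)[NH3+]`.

The symbol for carbon appears 9 times in the SMILES. (Cl is a single chlorine, not C + l.)

9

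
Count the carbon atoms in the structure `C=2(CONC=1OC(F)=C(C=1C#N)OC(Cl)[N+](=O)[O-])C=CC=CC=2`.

The symbol for carbon appears 13 times in the SMILES. (Cl is a single chlorine, not C + l.)

13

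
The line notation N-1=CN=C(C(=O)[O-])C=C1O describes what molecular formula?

Heavy atoms from the SMILES: 5 C, 2 N, 3 O.
Implicit hydrogens by atom environment:
  2 × C (aromatic): 1 H each → 2
  2 × C (aromatic): no H
  2 × N (aromatic): no H
  1 × C: no H
  1 × O: 1 H
  1 × O: no H
  1 × O (charge -1): no H
  Total hydrogens = 3.
Net charge -1.
Molecular formula: C5H3N2O3-

C5H3N2O3-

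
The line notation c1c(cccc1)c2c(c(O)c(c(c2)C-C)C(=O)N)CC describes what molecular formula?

Heavy atoms from the SMILES: 17 C, 1 N, 2 O.
Implicit hydrogens by atom environment:
  6 × C (aromatic): 1 H each → 6
  6 × C (aromatic): no H
  2 × C: 3 H each → 6
  2 × C: 2 H each → 4
  1 × C: no H
  1 × N: 2 H
  1 × O: 1 H
  1 × O: no H
  Total hydrogens = 19.
Molecular formula: C17H19NO2

C17H19NO2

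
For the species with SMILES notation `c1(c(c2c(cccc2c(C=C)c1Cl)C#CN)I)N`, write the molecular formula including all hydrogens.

Heavy atoms from the SMILES: 14 C, 1 Cl, 1 I, 2 N.
Implicit hydrogens by atom environment:
  7 × C (aromatic): no H
  3 × C (aromatic): 1 H each → 3
  2 × C: no H
  2 × N: 2 H each → 4
  1 × C: 2 H
  1 × C: 1 H
  1 × Cl: no H
  1 × I: no H
  Total hydrogens = 10.
Molecular formula: C14H10ClIN2

C14H10ClIN2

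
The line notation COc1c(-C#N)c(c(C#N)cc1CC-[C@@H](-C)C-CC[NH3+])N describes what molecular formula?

C16H23N4O+

Heavy atoms from the SMILES: 16 C, 4 N, 1 O.
Implicit hydrogens by atom environment:
  5 × C: 2 H each → 10
  5 × C (aromatic): no H
  2 × C: 3 H each → 6
  2 × C: no H
  2 × N: no H
  1 × C (aromatic): 1 H
  1 × C: 1 H
  1 × N (charge +1): 3 H
  1 × N: 2 H
  1 × O: no H
  Total hydrogens = 23.
Net charge +1.
Molecular formula: C16H23N4O+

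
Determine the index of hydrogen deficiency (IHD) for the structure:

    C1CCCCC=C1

Molecular formula from the SMILES: C7H12.
DoU = (2C + 2 + N − H − X)/2 = (2·7 + 2 + 0 − 12 − 0)/2 = 4/2 = 2.
(Structurally: 1 ring(s) + 1 π bond(s) = 2.)

2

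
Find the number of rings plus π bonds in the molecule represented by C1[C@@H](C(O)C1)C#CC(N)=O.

Molecular formula from the SMILES: C7H9NO2.
DoU = (2C + 2 + N − H − X)/2 = (2·7 + 2 + 1 − 9 − 0)/2 = 8/2 = 4.
(Structurally: 1 ring(s) + 3 π bond(s) = 4.)

4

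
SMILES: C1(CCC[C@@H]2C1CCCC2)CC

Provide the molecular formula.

Heavy atoms from the SMILES: 12 C.
Implicit hydrogens by atom environment:
  8 × C: 2 H each → 16
  3 × C: 1 H each → 3
  1 × C: 3 H
  Total hydrogens = 22.
Molecular formula: C12H22

C12H22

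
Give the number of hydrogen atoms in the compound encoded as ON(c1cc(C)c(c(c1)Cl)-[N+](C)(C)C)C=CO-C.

Hydrogens are implicit in SMILES; fill each atom to its normal valence:
  5 × C: 3 H each → 15
  4 × C (aromatic): no H
  2 × C (aromatic): 1 H each → 2
  2 × C: 1 H each → 2
  1 × Cl: no H
  1 × N (charge +1): no H
  1 × N: no H
  1 × O: 1 H
  1 × O: no H
  Total hydrogens = 20.

20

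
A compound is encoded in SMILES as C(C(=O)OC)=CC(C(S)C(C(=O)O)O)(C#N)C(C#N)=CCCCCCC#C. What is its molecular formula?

C19H22N2O5S

Heavy atoms from the SMILES: 19 C, 2 N, 5 O, 1 S.
Implicit hydrogens by atom environment:
  7 × C: no H
  6 × C: 1 H each → 6
  5 × C: 2 H each → 10
  3 × O: no H
  2 × N: no H
  2 × O: 1 H each → 2
  1 × C: 3 H
  1 × S: 1 H
  Total hydrogens = 22.
Molecular formula: C19H22N2O5S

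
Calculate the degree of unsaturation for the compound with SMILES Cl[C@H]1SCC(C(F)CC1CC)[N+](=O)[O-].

Molecular formula from the SMILES: C8H13ClFNO2S.
DoU = (2C + 2 + N − H − X)/2 = (2·8 + 2 + 1 − 13 − 2)/2 = 4/2 = 2.
(Structurally: 1 ring(s) + 1 π bond(s) = 2.)

2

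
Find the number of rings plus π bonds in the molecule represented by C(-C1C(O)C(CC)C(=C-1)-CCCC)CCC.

Molecular formula from the SMILES: C15H28O.
DoU = (2C + 2 + N − H − X)/2 = (2·15 + 2 + 0 − 28 − 0)/2 = 4/2 = 2.
(Structurally: 1 ring(s) + 1 π bond(s) = 2.)

2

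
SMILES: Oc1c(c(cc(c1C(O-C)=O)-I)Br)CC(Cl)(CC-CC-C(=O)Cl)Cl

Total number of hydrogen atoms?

15

Hydrogens are implicit in SMILES; fill each atom to its normal valence:
  5 × C: 2 H each → 10
  5 × C (aromatic): no H
  3 × C: no H
  3 × Cl: no H
  3 × O: no H
  1 × Br: no H
  1 × C: 3 H
  1 × C (aromatic): 1 H
  1 × I: no H
  1 × O: 1 H
  Total hydrogens = 15.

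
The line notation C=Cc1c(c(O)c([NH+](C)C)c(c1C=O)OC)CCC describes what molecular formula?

C15H22NO3+

Heavy atoms from the SMILES: 15 C, 1 N, 3 O.
Implicit hydrogens by atom environment:
  6 × C (aromatic): no H
  4 × C: 3 H each → 12
  3 × C: 2 H each → 6
  2 × C: 1 H each → 2
  2 × O: no H
  1 × N (charge +1): 1 H
  1 × O: 1 H
  Total hydrogens = 22.
Net charge +1.
Molecular formula: C15H22NO3+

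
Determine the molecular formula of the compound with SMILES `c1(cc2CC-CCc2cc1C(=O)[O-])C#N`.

C12H10NO2-

Heavy atoms from the SMILES: 12 C, 1 N, 2 O.
Implicit hydrogens by atom environment:
  4 × C: 2 H each → 8
  4 × C (aromatic): no H
  2 × C (aromatic): 1 H each → 2
  2 × C: no H
  1 × N: no H
  1 × O: no H
  1 × O (charge -1): no H
  Total hydrogens = 10.
Net charge -1.
Molecular formula: C12H10NO2-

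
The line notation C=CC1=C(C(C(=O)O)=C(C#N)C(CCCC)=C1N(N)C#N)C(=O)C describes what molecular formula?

Heavy atoms from the SMILES: 17 C, 4 N, 3 O.
Implicit hydrogens by atom environment:
  6 × C (aromatic): no H
  4 × C: 2 H each → 8
  4 × C: no H
  3 × N: no H
  2 × C: 3 H each → 6
  2 × O: no H
  1 × C: 1 H
  1 × N: 2 H
  1 × O: 1 H
  Total hydrogens = 18.
Molecular formula: C17H18N4O3

C17H18N4O3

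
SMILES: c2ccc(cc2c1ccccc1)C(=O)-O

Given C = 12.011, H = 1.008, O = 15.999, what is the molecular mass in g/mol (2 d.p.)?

Molecular formula: C13H10O2.
M = 13×12.011 + 10×1.008 + 2×15.999 = 198.22 g/mol.

198.22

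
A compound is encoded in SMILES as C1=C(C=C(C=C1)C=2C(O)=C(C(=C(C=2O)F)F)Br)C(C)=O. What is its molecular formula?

Heavy atoms from the SMILES: 1 Br, 14 C, 2 F, 3 O.
Implicit hydrogens by atom environment:
  8 × C (aromatic): no H
  4 × C (aromatic): 1 H each → 4
  2 × F: no H
  2 × O: 1 H each → 2
  1 × Br: no H
  1 × C: 3 H
  1 × C: no H
  1 × O: no H
  Total hydrogens = 9.
Molecular formula: C14H9BrF2O3

C14H9BrF2O3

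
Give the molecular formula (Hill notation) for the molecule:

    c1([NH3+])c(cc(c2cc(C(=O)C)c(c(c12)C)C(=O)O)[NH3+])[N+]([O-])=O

[C14H15N3O5]2+

Heavy atoms from the SMILES: 14 C, 3 N, 5 O.
Implicit hydrogens by atom environment:
  8 × C (aromatic): no H
  3 × O: no H
  2 × C: 3 H each → 6
  2 × C (aromatic): 1 H each → 2
  2 × C: no H
  2 × N (charge +1): 3 H each → 6
  1 × N (charge +1): no H
  1 × O: 1 H
  1 × O (charge -1): no H
  Total hydrogens = 15.
Net charge +2.
Molecular formula: [C14H15N3O5]2+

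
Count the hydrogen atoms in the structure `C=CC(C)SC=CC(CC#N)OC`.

15

Hydrogens are implicit in SMILES; fill each atom to its normal valence:
  5 × C: 1 H each → 5
  2 × C: 3 H each → 6
  2 × C: 2 H each → 4
  1 × C: no H
  1 × N: no H
  1 × O: no H
  1 × S: no H
  Total hydrogens = 15.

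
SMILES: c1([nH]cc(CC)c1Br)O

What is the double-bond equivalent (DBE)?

Molecular formula from the SMILES: C6H8BrNO.
DoU = (2C + 2 + N − H − X)/2 = (2·6 + 2 + 1 − 8 − 1)/2 = 6/2 = 3.
(Structurally: 1 ring(s) + 2 π bond(s) = 3.)

3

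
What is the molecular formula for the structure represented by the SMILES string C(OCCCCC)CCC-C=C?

C11H22O

Heavy atoms from the SMILES: 11 C, 1 O.
Implicit hydrogens by atom environment:
  9 × C: 2 H each → 18
  1 × C: 3 H
  1 × C: 1 H
  1 × O: no H
  Total hydrogens = 22.
Molecular formula: C11H22O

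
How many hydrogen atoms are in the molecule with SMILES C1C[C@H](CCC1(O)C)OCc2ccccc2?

20

Hydrogens are implicit in SMILES; fill each atom to its normal valence:
  5 × C: 2 H each → 10
  5 × C (aromatic): 1 H each → 5
  1 × C: 3 H
  1 × C: 1 H
  1 × C: no H
  1 × C (aromatic): no H
  1 × O: 1 H
  1 × O: no H
  Total hydrogens = 20.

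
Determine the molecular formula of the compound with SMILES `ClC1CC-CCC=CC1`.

C8H13Cl

Heavy atoms from the SMILES: 8 C, 1 Cl.
Implicit hydrogens by atom environment:
  5 × C: 2 H each → 10
  3 × C: 1 H each → 3
  1 × Cl: no H
  Total hydrogens = 13.
Molecular formula: C8H13Cl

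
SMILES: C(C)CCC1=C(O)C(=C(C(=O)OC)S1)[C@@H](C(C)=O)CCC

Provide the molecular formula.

C16H24O4S

Heavy atoms from the SMILES: 16 C, 4 O, 1 S.
Implicit hydrogens by atom environment:
  5 × C: 2 H each → 10
  4 × C: 3 H each → 12
  4 × C (aromatic): no H
  3 × O: no H
  2 × C: no H
  1 × C: 1 H
  1 × O: 1 H
  1 × S (aromatic): no H
  Total hydrogens = 24.
Molecular formula: C16H24O4S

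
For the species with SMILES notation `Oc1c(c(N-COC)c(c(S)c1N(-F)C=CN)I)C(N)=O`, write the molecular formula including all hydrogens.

Heavy atoms from the SMILES: 11 C, 1 F, 1 I, 4 N, 3 O, 1 S.
Implicit hydrogens by atom environment:
  6 × C (aromatic): no H
  2 × C: 1 H each → 2
  2 × N: 2 H each → 4
  2 × O: no H
  1 × C: 3 H
  1 × C: 2 H
  1 × C: no H
  1 × F: no H
  1 × I: no H
  1 × N: 1 H
  1 × N: no H
  1 × O: 1 H
  1 × S: 1 H
  Total hydrogens = 14.
Molecular formula: C11H14FIN4O3S

C11H14FIN4O3S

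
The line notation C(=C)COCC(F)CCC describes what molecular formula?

Heavy atoms from the SMILES: 8 C, 1 F, 1 O.
Implicit hydrogens by atom environment:
  5 × C: 2 H each → 10
  2 × C: 1 H each → 2
  1 × C: 3 H
  1 × F: no H
  1 × O: no H
  Total hydrogens = 15.
Molecular formula: C8H15FO

C8H15FO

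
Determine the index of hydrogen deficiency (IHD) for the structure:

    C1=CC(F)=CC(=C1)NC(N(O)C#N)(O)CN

6

Molecular formula from the SMILES: C9H11FN4O2.
DoU = (2C + 2 + N − H − X)/2 = (2·9 + 2 + 4 − 11 − 1)/2 = 12/2 = 6.
(Structurally: 1 ring(s) + 5 π bond(s) = 6.)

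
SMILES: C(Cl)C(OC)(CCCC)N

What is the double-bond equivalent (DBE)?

0

Molecular formula from the SMILES: C7H16ClNO.
DoU = (2C + 2 + N − H − X)/2 = (2·7 + 2 + 1 − 16 − 1)/2 = 0/2 = 0.
(Structurally: 0 ring(s) + 0 π bond(s) = 0.)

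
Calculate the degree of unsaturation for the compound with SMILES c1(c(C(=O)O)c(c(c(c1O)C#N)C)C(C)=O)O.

8

Molecular formula from the SMILES: C11H9NO5.
DoU = (2C + 2 + N − H − X)/2 = (2·11 + 2 + 1 − 9 − 0)/2 = 16/2 = 8.
(Structurally: 1 ring(s) + 7 π bond(s) = 8.)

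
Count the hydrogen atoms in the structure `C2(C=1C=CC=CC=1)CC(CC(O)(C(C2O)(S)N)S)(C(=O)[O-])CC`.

Hydrogens are implicit in SMILES; fill each atom to its normal valence:
  5 × C (aromatic): 1 H each → 5
  4 × C: no H
  3 × C: 2 H each → 6
  2 × C: 1 H each → 2
  2 × O: 1 H each → 2
  2 × S: 1 H each → 2
  1 × C: 3 H
  1 × C (aromatic): no H
  1 × N: 2 H
  1 × O: no H
  1 × O (charge -1): no H
  Total hydrogens = 22.

22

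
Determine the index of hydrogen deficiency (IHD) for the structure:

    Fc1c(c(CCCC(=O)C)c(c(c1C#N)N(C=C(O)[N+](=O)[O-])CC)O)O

9

Molecular formula from the SMILES: C16H18FN3O6.
DoU = (2C + 2 + N − H − X)/2 = (2·16 + 2 + 3 − 18 − 1)/2 = 18/2 = 9.
(Structurally: 1 ring(s) + 8 π bond(s) = 9.)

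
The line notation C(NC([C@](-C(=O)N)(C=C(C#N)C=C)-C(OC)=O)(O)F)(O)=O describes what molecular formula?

C11H12FN3O6

Heavy atoms from the SMILES: 11 C, 1 F, 3 N, 6 O.
Implicit hydrogens by atom environment:
  7 × C: no H
  4 × O: no H
  2 × C: 1 H each → 2
  2 × O: 1 H each → 2
  1 × C: 3 H
  1 × C: 2 H
  1 × F: no H
  1 × N: 2 H
  1 × N: 1 H
  1 × N: no H
  Total hydrogens = 12.
Molecular formula: C11H12FN3O6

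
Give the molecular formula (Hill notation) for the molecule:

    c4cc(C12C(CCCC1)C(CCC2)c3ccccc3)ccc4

C22H26

Heavy atoms from the SMILES: 22 C.
Implicit hydrogens by atom environment:
  10 × C (aromatic): 1 H each → 10
  7 × C: 2 H each → 14
  2 × C: 1 H each → 2
  2 × C (aromatic): no H
  1 × C: no H
  Total hydrogens = 26.
Molecular formula: C22H26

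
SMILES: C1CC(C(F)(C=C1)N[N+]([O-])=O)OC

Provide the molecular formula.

Heavy atoms from the SMILES: 7 C, 1 F, 2 N, 3 O.
Implicit hydrogens by atom environment:
  3 × C: 1 H each → 3
  2 × C: 2 H each → 4
  2 × O: no H
  1 × C: 3 H
  1 × C: no H
  1 × F: no H
  1 × N: 1 H
  1 × N (charge +1): no H
  1 × O (charge -1): no H
  Total hydrogens = 11.
Molecular formula: C7H11FN2O3

C7H11FN2O3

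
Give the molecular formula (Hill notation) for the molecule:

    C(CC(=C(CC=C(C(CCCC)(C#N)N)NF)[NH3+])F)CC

Heavy atoms from the SMILES: 15 C, 2 F, 4 N.
Implicit hydrogens by atom environment:
  7 × C: 2 H each → 14
  5 × C: no H
  2 × C: 3 H each → 6
  2 × F: no H
  1 × C: 1 H
  1 × N (charge +1): 3 H
  1 × N: 2 H
  1 × N: 1 H
  1 × N: no H
  Total hydrogens = 27.
Net charge +1.
Molecular formula: C15H27F2N4+

C15H27F2N4+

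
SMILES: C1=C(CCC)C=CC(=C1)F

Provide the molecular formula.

C9H11F

Heavy atoms from the SMILES: 9 C, 1 F.
Implicit hydrogens by atom environment:
  4 × C (aromatic): 1 H each → 4
  2 × C: 2 H each → 4
  2 × C (aromatic): no H
  1 × C: 3 H
  1 × F: no H
  Total hydrogens = 11.
Molecular formula: C9H11F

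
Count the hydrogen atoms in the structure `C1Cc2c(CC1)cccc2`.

12

Hydrogens are implicit in SMILES; fill each atom to its normal valence:
  4 × C: 2 H each → 8
  4 × C (aromatic): 1 H each → 4
  2 × C (aromatic): no H
  Total hydrogens = 12.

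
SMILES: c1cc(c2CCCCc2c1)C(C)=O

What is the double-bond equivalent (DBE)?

Molecular formula from the SMILES: C12H14O.
DoU = (2C + 2 + N − H − X)/2 = (2·12 + 2 + 0 − 14 − 0)/2 = 12/2 = 6.
(Structurally: 2 ring(s) + 4 π bond(s) = 6.)

6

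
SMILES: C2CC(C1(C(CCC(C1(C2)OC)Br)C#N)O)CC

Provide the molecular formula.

Heavy atoms from the SMILES: 1 Br, 14 C, 1 N, 2 O.
Implicit hydrogens by atom environment:
  6 × C: 2 H each → 12
  3 × C: 1 H each → 3
  3 × C: no H
  2 × C: 3 H each → 6
  1 × Br: no H
  1 × N: no H
  1 × O: 1 H
  1 × O: no H
  Total hydrogens = 22.
Molecular formula: C14H22BrNO2

C14H22BrNO2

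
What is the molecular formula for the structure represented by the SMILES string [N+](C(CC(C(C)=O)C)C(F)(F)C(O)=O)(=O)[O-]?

C8H11F2NO5

Heavy atoms from the SMILES: 8 C, 2 F, 1 N, 5 O.
Implicit hydrogens by atom environment:
  3 × C: no H
  3 × O: no H
  2 × C: 3 H each → 6
  2 × C: 1 H each → 2
  2 × F: no H
  1 × C: 2 H
  1 × N (charge +1): no H
  1 × O: 1 H
  1 × O (charge -1): no H
  Total hydrogens = 11.
Molecular formula: C8H11F2NO5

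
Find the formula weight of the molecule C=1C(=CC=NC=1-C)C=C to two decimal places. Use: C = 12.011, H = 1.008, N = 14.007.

Molecular formula: C8H9N.
M = 8×12.011 + 9×1.008 + 1×14.007 = 119.17 g/mol.

119.17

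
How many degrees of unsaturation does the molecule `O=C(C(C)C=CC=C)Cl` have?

Molecular formula from the SMILES: C7H9ClO.
DoU = (2C + 2 + N − H − X)/2 = (2·7 + 2 + 0 − 9 − 1)/2 = 6/2 = 3.
(Structurally: 0 ring(s) + 3 π bond(s) = 3.)

3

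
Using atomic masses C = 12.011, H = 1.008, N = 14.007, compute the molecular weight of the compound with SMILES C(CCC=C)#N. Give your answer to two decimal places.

Molecular formula: C5H7N.
M = 5×12.011 + 7×1.008 + 1×14.007 = 81.12 g/mol.

81.12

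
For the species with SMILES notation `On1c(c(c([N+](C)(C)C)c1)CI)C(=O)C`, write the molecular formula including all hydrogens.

C10H16IN2O2+

Heavy atoms from the SMILES: 10 C, 1 I, 2 N, 2 O.
Implicit hydrogens by atom environment:
  4 × C: 3 H each → 12
  3 × C (aromatic): no H
  1 × C: 2 H
  1 × C (aromatic): 1 H
  1 × C: no H
  1 × I: no H
  1 × N (aromatic): no H
  1 × N (charge +1): no H
  1 × O: 1 H
  1 × O: no H
  Total hydrogens = 16.
Net charge +1.
Molecular formula: C10H16IN2O2+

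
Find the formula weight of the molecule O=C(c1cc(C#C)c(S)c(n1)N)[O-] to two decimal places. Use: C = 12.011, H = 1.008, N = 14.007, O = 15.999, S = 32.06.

Molecular formula: C8H5N2O2S-.
M = 8×12.011 + 5×1.008 + 2×14.007 + 2×15.999 + 1×32.06 = 193.20 g/mol.

193.20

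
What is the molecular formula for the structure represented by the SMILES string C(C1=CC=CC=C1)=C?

C8H8

Heavy atoms from the SMILES: 8 C.
Implicit hydrogens by atom environment:
  5 × C (aromatic): 1 H each → 5
  1 × C: 2 H
  1 × C: 1 H
  1 × C (aromatic): no H
  Total hydrogens = 8.
Molecular formula: C8H8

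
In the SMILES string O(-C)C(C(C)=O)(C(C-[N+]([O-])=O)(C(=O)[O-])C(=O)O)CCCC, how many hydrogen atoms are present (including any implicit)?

Hydrogens are implicit in SMILES; fill each atom to its normal valence:
  5 × C: no H
  5 × O: no H
  4 × C: 2 H each → 8
  3 × C: 3 H each → 9
  2 × O (charge -1): no H
  1 × N (charge +1): no H
  1 × O: 1 H
  Total hydrogens = 18.

18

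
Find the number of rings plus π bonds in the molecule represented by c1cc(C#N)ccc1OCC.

Molecular formula from the SMILES: C9H9NO.
DoU = (2C + 2 + N − H − X)/2 = (2·9 + 2 + 1 − 9 − 0)/2 = 12/2 = 6.
(Structurally: 1 ring(s) + 5 π bond(s) = 6.)

6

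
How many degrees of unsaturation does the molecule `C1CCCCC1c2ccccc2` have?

Molecular formula from the SMILES: C12H16.
DoU = (2C + 2 + N − H − X)/2 = (2·12 + 2 + 0 − 16 − 0)/2 = 10/2 = 5.
(Structurally: 2 ring(s) + 3 π bond(s) = 5.)

5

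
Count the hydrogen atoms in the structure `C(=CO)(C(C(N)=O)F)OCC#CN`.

Hydrogens are implicit in SMILES; fill each atom to its normal valence:
  4 × C: no H
  2 × C: 1 H each → 2
  2 × N: 2 H each → 4
  2 × O: no H
  1 × C: 2 H
  1 × F: no H
  1 × O: 1 H
  Total hydrogens = 9.

9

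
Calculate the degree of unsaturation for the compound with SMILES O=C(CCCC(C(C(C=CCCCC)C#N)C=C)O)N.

Molecular formula from the SMILES: C16H26N2O2.
DoU = (2C + 2 + N − H − X)/2 = (2·16 + 2 + 2 − 26 − 0)/2 = 10/2 = 5.
(Structurally: 0 ring(s) + 5 π bond(s) = 5.)

5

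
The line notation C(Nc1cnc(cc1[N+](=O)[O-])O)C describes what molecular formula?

Heavy atoms from the SMILES: 7 C, 3 N, 3 O.
Implicit hydrogens by atom environment:
  3 × C (aromatic): no H
  2 × C (aromatic): 1 H each → 2
  1 × C: 3 H
  1 × C: 2 H
  1 × N: 1 H
  1 × N (aromatic): no H
  1 × N (charge +1): no H
  1 × O: 1 H
  1 × O: no H
  1 × O (charge -1): no H
  Total hydrogens = 9.
Molecular formula: C7H9N3O3

C7H9N3O3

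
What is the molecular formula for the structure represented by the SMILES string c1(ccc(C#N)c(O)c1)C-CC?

C10H11NO

Heavy atoms from the SMILES: 10 C, 1 N, 1 O.
Implicit hydrogens by atom environment:
  3 × C (aromatic): 1 H each → 3
  3 × C (aromatic): no H
  2 × C: 2 H each → 4
  1 × C: 3 H
  1 × C: no H
  1 × N: no H
  1 × O: 1 H
  Total hydrogens = 11.
Molecular formula: C10H11NO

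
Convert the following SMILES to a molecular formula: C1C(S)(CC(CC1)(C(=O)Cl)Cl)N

Heavy atoms from the SMILES: 7 C, 2 Cl, 1 N, 1 O, 1 S.
Implicit hydrogens by atom environment:
  4 × C: 2 H each → 8
  3 × C: no H
  2 × Cl: no H
  1 × N: 2 H
  1 × O: no H
  1 × S: 1 H
  Total hydrogens = 11.
Molecular formula: C7H11Cl2NOS

C7H11Cl2NOS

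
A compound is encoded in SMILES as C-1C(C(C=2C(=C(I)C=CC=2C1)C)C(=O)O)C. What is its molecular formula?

Heavy atoms from the SMILES: 13 C, 1 I, 2 O.
Implicit hydrogens by atom environment:
  4 × C (aromatic): no H
  2 × C: 3 H each → 6
  2 × C: 2 H each → 4
  2 × C (aromatic): 1 H each → 2
  2 × C: 1 H each → 2
  1 × C: no H
  1 × I: no H
  1 × O: 1 H
  1 × O: no H
  Total hydrogens = 15.
Molecular formula: C13H15IO2

C13H15IO2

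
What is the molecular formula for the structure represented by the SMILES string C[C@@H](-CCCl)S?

Heavy atoms from the SMILES: 4 C, 1 Cl, 1 S.
Implicit hydrogens by atom environment:
  2 × C: 2 H each → 4
  1 × C: 3 H
  1 × C: 1 H
  1 × Cl: no H
  1 × S: 1 H
  Total hydrogens = 9.
Molecular formula: C4H9ClS

C4H9ClS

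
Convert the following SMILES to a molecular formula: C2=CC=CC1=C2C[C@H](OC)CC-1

C11H14O

Heavy atoms from the SMILES: 11 C, 1 O.
Implicit hydrogens by atom environment:
  4 × C (aromatic): 1 H each → 4
  3 × C: 2 H each → 6
  2 × C (aromatic): no H
  1 × C: 3 H
  1 × C: 1 H
  1 × O: no H
  Total hydrogens = 14.
Molecular formula: C11H14O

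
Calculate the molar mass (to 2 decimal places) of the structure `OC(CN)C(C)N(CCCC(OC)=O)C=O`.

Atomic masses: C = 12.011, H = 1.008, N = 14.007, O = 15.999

232.28

Molecular formula: C10H20N2O4.
M = 10×12.011 + 20×1.008 + 2×14.007 + 4×15.999 = 232.28 g/mol.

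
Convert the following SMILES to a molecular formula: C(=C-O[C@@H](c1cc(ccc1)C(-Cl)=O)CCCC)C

Heavy atoms from the SMILES: 15 C, 1 Cl, 2 O.
Implicit hydrogens by atom environment:
  4 × C (aromatic): 1 H each → 4
  3 × C: 2 H each → 6
  3 × C: 1 H each → 3
  2 × C: 3 H each → 6
  2 × C (aromatic): no H
  2 × O: no H
  1 × C: no H
  1 × Cl: no H
  Total hydrogens = 19.
Molecular formula: C15H19ClO2

C15H19ClO2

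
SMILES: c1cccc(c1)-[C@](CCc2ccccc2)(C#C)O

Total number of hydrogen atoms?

16

Hydrogens are implicit in SMILES; fill each atom to its normal valence:
  10 × C (aromatic): 1 H each → 10
  2 × C: 2 H each → 4
  2 × C (aromatic): no H
  2 × C: no H
  1 × C: 1 H
  1 × O: 1 H
  Total hydrogens = 16.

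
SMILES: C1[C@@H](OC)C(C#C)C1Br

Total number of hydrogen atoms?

Hydrogens are implicit in SMILES; fill each atom to its normal valence:
  4 × C: 1 H each → 4
  1 × Br: no H
  1 × C: 3 H
  1 × C: 2 H
  1 × C: no H
  1 × O: no H
  Total hydrogens = 9.

9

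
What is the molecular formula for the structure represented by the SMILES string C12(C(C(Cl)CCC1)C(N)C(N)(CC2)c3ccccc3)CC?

C18H27ClN2

Heavy atoms from the SMILES: 18 C, 1 Cl, 2 N.
Implicit hydrogens by atom environment:
  6 × C: 2 H each → 12
  5 × C (aromatic): 1 H each → 5
  3 × C: 1 H each → 3
  2 × C: no H
  2 × N: 2 H each → 4
  1 × C: 3 H
  1 × C (aromatic): no H
  1 × Cl: no H
  Total hydrogens = 27.
Molecular formula: C18H27ClN2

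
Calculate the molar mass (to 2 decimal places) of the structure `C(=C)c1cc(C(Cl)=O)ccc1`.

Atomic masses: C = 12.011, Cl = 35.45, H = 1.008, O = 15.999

166.60

Molecular formula: C9H7ClO.
M = 9×12.011 + 1×35.45 + 7×1.008 + 1×15.999 = 166.60 g/mol.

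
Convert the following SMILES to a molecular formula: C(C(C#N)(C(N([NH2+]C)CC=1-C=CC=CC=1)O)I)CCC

C15H23IN3O+

Heavy atoms from the SMILES: 15 C, 1 I, 3 N, 1 O.
Implicit hydrogens by atom environment:
  5 × C (aromatic): 1 H each → 5
  4 × C: 2 H each → 8
  2 × C: 3 H each → 6
  2 × C: no H
  2 × N: no H
  1 × C: 1 H
  1 × C (aromatic): no H
  1 × I: no H
  1 × N (charge +1): 2 H
  1 × O: 1 H
  Total hydrogens = 23.
Net charge +1.
Molecular formula: C15H23IN3O+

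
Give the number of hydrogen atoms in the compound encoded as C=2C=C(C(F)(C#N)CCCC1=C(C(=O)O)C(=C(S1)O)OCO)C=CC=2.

16

Hydrogens are implicit in SMILES; fill each atom to its normal valence:
  5 × C (aromatic): 1 H each → 5
  5 × C (aromatic): no H
  4 × C: 2 H each → 8
  3 × C: no H
  3 × O: 1 H each → 3
  2 × O: no H
  1 × F: no H
  1 × N: no H
  1 × S (aromatic): no H
  Total hydrogens = 16.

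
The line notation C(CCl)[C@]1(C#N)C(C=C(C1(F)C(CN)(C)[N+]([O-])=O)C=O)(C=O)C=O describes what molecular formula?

C14H15ClFN3O5

Heavy atoms from the SMILES: 14 C, 1 Cl, 1 F, 3 N, 5 O.
Implicit hydrogens by atom environment:
  6 × C: no H
  4 × C: 1 H each → 4
  4 × O: no H
  3 × C: 2 H each → 6
  1 × C: 3 H
  1 × Cl: no H
  1 × F: no H
  1 × N: 2 H
  1 × N (charge +1): no H
  1 × N: no H
  1 × O (charge -1): no H
  Total hydrogens = 15.
Molecular formula: C14H15ClFN3O5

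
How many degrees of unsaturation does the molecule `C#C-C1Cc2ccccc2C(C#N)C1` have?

Molecular formula from the SMILES: C13H11N.
DoU = (2C + 2 + N − H − X)/2 = (2·13 + 2 + 1 − 11 − 0)/2 = 18/2 = 9.
(Structurally: 2 ring(s) + 7 π bond(s) = 9.)

9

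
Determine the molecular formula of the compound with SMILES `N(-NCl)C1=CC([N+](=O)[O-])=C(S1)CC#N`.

C6H5ClN4O2S

Heavy atoms from the SMILES: 6 C, 1 Cl, 4 N, 2 O, 1 S.
Implicit hydrogens by atom environment:
  3 × C (aromatic): no H
  2 × N: 1 H each → 2
  1 × C: 2 H
  1 × C (aromatic): 1 H
  1 × C: no H
  1 × Cl: no H
  1 × N: no H
  1 × N (charge +1): no H
  1 × O: no H
  1 × O (charge -1): no H
  1 × S (aromatic): no H
  Total hydrogens = 5.
Molecular formula: C6H5ClN4O2S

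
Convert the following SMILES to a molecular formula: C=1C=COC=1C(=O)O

C5H4O3

Heavy atoms from the SMILES: 5 C, 3 O.
Implicit hydrogens by atom environment:
  3 × C (aromatic): 1 H each → 3
  1 × C (aromatic): no H
  1 × C: no H
  1 × O: 1 H
  1 × O (aromatic): no H
  1 × O: no H
  Total hydrogens = 4.
Molecular formula: C5H4O3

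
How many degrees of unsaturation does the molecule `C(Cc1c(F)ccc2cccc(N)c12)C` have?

7

Molecular formula from the SMILES: C13H14FN.
DoU = (2C + 2 + N − H − X)/2 = (2·13 + 2 + 1 − 14 − 1)/2 = 14/2 = 7.
(Structurally: 2 ring(s) + 5 π bond(s) = 7.)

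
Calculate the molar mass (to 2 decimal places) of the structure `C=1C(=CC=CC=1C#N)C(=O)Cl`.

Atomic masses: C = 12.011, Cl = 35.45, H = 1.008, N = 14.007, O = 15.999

Molecular formula: C8H4ClNO.
M = 8×12.011 + 1×35.45 + 4×1.008 + 1×14.007 + 1×15.999 = 165.58 g/mol.

165.58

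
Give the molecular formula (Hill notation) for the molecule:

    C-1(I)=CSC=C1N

Heavy atoms from the SMILES: 4 C, 1 I, 1 N, 1 S.
Implicit hydrogens by atom environment:
  2 × C (aromatic): 1 H each → 2
  2 × C (aromatic): no H
  1 × I: no H
  1 × N: 2 H
  1 × S (aromatic): no H
  Total hydrogens = 4.
Molecular formula: C4H4INS

C4H4INS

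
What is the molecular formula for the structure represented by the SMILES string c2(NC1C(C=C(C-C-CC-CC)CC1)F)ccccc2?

C18H26FN

Heavy atoms from the SMILES: 18 C, 1 F, 1 N.
Implicit hydrogens by atom environment:
  7 × C: 2 H each → 14
  5 × C (aromatic): 1 H each → 5
  3 × C: 1 H each → 3
  1 × C: 3 H
  1 × C: no H
  1 × C (aromatic): no H
  1 × F: no H
  1 × N: 1 H
  Total hydrogens = 26.
Molecular formula: C18H26FN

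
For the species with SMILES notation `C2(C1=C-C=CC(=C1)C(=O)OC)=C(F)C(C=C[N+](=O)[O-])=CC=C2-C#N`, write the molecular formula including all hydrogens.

Heavy atoms from the SMILES: 17 C, 1 F, 2 N, 4 O.
Implicit hydrogens by atom environment:
  6 × C (aromatic): 1 H each → 6
  6 × C (aromatic): no H
  3 × O: no H
  2 × C: 1 H each → 2
  2 × C: no H
  1 × C: 3 H
  1 × F: no H
  1 × N: no H
  1 × N (charge +1): no H
  1 × O (charge -1): no H
  Total hydrogens = 11.
Molecular formula: C17H11FN2O4

C17H11FN2O4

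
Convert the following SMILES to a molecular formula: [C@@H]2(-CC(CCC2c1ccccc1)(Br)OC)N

C13H18BrNO

Heavy atoms from the SMILES: 1 Br, 13 C, 1 N, 1 O.
Implicit hydrogens by atom environment:
  5 × C (aromatic): 1 H each → 5
  3 × C: 2 H each → 6
  2 × C: 1 H each → 2
  1 × Br: no H
  1 × C: 3 H
  1 × C: no H
  1 × C (aromatic): no H
  1 × N: 2 H
  1 × O: no H
  Total hydrogens = 18.
Molecular formula: C13H18BrNO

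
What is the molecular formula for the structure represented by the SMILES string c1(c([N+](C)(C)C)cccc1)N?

C9H15N2+

Heavy atoms from the SMILES: 9 C, 2 N.
Implicit hydrogens by atom environment:
  4 × C (aromatic): 1 H each → 4
  3 × C: 3 H each → 9
  2 × C (aromatic): no H
  1 × N: 2 H
  1 × N (charge +1): no H
  Total hydrogens = 15.
Net charge +1.
Molecular formula: C9H15N2+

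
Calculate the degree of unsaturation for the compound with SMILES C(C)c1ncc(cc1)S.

Molecular formula from the SMILES: C7H9NS.
DoU = (2C + 2 + N − H − X)/2 = (2·7 + 2 + 1 − 9 − 0)/2 = 8/2 = 4.
(Structurally: 1 ring(s) + 3 π bond(s) = 4.)

4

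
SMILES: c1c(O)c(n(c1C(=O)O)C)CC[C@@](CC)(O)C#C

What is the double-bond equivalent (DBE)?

6

Molecular formula from the SMILES: C13H17NO4.
DoU = (2C + 2 + N − H − X)/2 = (2·13 + 2 + 1 − 17 − 0)/2 = 12/2 = 6.
(Structurally: 1 ring(s) + 5 π bond(s) = 6.)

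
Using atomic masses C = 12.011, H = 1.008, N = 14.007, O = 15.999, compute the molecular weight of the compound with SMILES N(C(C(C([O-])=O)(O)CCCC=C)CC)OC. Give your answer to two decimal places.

Molecular formula: C11H20NO4-.
M = 11×12.011 + 20×1.008 + 1×14.007 + 4×15.999 = 230.28 g/mol.

230.28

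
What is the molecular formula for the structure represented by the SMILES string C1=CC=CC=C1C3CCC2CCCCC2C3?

C16H22

Heavy atoms from the SMILES: 16 C.
Implicit hydrogens by atom environment:
  7 × C: 2 H each → 14
  5 × C (aromatic): 1 H each → 5
  3 × C: 1 H each → 3
  1 × C (aromatic): no H
  Total hydrogens = 22.
Molecular formula: C16H22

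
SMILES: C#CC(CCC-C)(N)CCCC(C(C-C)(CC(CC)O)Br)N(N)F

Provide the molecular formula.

Heavy atoms from the SMILES: 1 Br, 18 C, 1 F, 3 N, 1 O.
Implicit hydrogens by atom environment:
  9 × C: 2 H each → 18
  3 × C: 3 H each → 9
  3 × C: 1 H each → 3
  3 × C: no H
  2 × N: 2 H each → 4
  1 × Br: no H
  1 × F: no H
  1 × N: no H
  1 × O: 1 H
  Total hydrogens = 35.
Molecular formula: C18H35BrFN3O

C18H35BrFN3O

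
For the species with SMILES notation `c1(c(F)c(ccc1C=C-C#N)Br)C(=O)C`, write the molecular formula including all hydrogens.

C11H7BrFNO

Heavy atoms from the SMILES: 1 Br, 11 C, 1 F, 1 N, 1 O.
Implicit hydrogens by atom environment:
  4 × C (aromatic): no H
  2 × C (aromatic): 1 H each → 2
  2 × C: 1 H each → 2
  2 × C: no H
  1 × Br: no H
  1 × C: 3 H
  1 × F: no H
  1 × N: no H
  1 × O: no H
  Total hydrogens = 7.
Molecular formula: C11H7BrFNO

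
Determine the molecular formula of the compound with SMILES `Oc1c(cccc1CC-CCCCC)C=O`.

C14H20O2

Heavy atoms from the SMILES: 14 C, 2 O.
Implicit hydrogens by atom environment:
  6 × C: 2 H each → 12
  3 × C (aromatic): 1 H each → 3
  3 × C (aromatic): no H
  1 × C: 3 H
  1 × C: 1 H
  1 × O: 1 H
  1 × O: no H
  Total hydrogens = 20.
Molecular formula: C14H20O2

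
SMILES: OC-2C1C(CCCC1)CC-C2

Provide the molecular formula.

Heavy atoms from the SMILES: 10 C, 1 O.
Implicit hydrogens by atom environment:
  7 × C: 2 H each → 14
  3 × C: 1 H each → 3
  1 × O: 1 H
  Total hydrogens = 18.
Molecular formula: C10H18O

C10H18O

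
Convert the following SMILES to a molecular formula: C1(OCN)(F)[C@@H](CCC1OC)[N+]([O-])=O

C7H13FN2O4

Heavy atoms from the SMILES: 7 C, 1 F, 2 N, 4 O.
Implicit hydrogens by atom environment:
  3 × C: 2 H each → 6
  3 × O: no H
  2 × C: 1 H each → 2
  1 × C: 3 H
  1 × C: no H
  1 × F: no H
  1 × N: 2 H
  1 × N (charge +1): no H
  1 × O (charge -1): no H
  Total hydrogens = 13.
Molecular formula: C7H13FN2O4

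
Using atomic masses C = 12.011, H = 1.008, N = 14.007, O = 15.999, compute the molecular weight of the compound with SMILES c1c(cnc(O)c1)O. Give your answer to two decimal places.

111.10

Molecular formula: C5H5NO2.
M = 5×12.011 + 5×1.008 + 1×14.007 + 2×15.999 = 111.10 g/mol.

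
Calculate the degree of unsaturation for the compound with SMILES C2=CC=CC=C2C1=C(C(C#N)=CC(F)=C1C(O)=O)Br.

Molecular formula from the SMILES: C14H7BrFNO2.
DoU = (2C + 2 + N − H − X)/2 = (2·14 + 2 + 1 − 7 − 2)/2 = 22/2 = 11.
(Structurally: 2 ring(s) + 9 π bond(s) = 11.)

11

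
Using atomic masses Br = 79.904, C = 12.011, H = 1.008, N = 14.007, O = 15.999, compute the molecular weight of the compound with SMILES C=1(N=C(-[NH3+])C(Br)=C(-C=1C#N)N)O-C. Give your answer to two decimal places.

244.07

Molecular formula: C7H8BrN4O+.
M = 1×79.904 + 7×12.011 + 8×1.008 + 4×14.007 + 1×15.999 = 244.07 g/mol.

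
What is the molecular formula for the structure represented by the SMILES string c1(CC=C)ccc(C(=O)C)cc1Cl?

Heavy atoms from the SMILES: 11 C, 1 Cl, 1 O.
Implicit hydrogens by atom environment:
  3 × C (aromatic): 1 H each → 3
  3 × C (aromatic): no H
  2 × C: 2 H each → 4
  1 × C: 3 H
  1 × C: 1 H
  1 × C: no H
  1 × Cl: no H
  1 × O: no H
  Total hydrogens = 11.
Molecular formula: C11H11ClO

C11H11ClO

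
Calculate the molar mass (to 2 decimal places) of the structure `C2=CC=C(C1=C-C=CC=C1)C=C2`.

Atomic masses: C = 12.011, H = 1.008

154.21

Molecular formula: C12H10.
M = 12×12.011 + 10×1.008 = 154.21 g/mol.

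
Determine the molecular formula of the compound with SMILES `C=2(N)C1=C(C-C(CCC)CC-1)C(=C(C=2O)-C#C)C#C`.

C17H19NO

Heavy atoms from the SMILES: 17 C, 1 N, 1 O.
Implicit hydrogens by atom environment:
  6 × C (aromatic): no H
  5 × C: 2 H each → 10
  3 × C: 1 H each → 3
  2 × C: no H
  1 × C: 3 H
  1 × N: 2 H
  1 × O: 1 H
  Total hydrogens = 19.
Molecular formula: C17H19NO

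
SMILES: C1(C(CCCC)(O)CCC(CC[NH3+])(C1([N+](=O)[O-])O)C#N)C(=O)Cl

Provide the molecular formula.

C14H23ClN3O5+

Heavy atoms from the SMILES: 14 C, 1 Cl, 3 N, 5 O.
Implicit hydrogens by atom environment:
  7 × C: 2 H each → 14
  5 × C: no H
  2 × O: 1 H each → 2
  2 × O: no H
  1 × C: 3 H
  1 × C: 1 H
  1 × Cl: no H
  1 × N (charge +1): 3 H
  1 × N: no H
  1 × N (charge +1): no H
  1 × O (charge -1): no H
  Total hydrogens = 23.
Net charge +1.
Molecular formula: C14H23ClN3O5+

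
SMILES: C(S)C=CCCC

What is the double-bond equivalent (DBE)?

Molecular formula from the SMILES: C6H12S.
DoU = (2C + 2 + N − H − X)/2 = (2·6 + 2 + 0 − 12 − 0)/2 = 2/2 = 1.
(Structurally: 0 ring(s) + 1 π bond(s) = 1.)

1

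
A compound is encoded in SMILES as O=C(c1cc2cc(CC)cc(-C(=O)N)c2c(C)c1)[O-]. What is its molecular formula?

C15H14NO3-

Heavy atoms from the SMILES: 15 C, 1 N, 3 O.
Implicit hydrogens by atom environment:
  6 × C (aromatic): no H
  4 × C (aromatic): 1 H each → 4
  2 × C: 3 H each → 6
  2 × C: no H
  2 × O: no H
  1 × C: 2 H
  1 × N: 2 H
  1 × O (charge -1): no H
  Total hydrogens = 14.
Net charge -1.
Molecular formula: C15H14NO3-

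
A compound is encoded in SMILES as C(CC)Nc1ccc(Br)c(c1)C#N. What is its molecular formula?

Heavy atoms from the SMILES: 1 Br, 10 C, 2 N.
Implicit hydrogens by atom environment:
  3 × C (aromatic): 1 H each → 3
  3 × C (aromatic): no H
  2 × C: 2 H each → 4
  1 × Br: no H
  1 × C: 3 H
  1 × C: no H
  1 × N: 1 H
  1 × N: no H
  Total hydrogens = 11.
Molecular formula: C10H11BrN2

C10H11BrN2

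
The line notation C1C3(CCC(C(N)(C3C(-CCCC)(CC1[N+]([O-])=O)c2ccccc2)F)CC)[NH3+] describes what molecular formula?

C22H35FN3O2+

Heavy atoms from the SMILES: 22 C, 1 F, 3 N, 2 O.
Implicit hydrogens by atom environment:
  8 × C: 2 H each → 16
  5 × C (aromatic): 1 H each → 5
  3 × C: 1 H each → 3
  3 × C: no H
  2 × C: 3 H each → 6
  1 × C (aromatic): no H
  1 × F: no H
  1 × N (charge +1): 3 H
  1 × N: 2 H
  1 × N (charge +1): no H
  1 × O: no H
  1 × O (charge -1): no H
  Total hydrogens = 35.
Net charge +1.
Molecular formula: C22H35FN3O2+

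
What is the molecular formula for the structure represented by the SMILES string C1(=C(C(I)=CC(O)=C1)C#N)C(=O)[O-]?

C8H3INO3-

Heavy atoms from the SMILES: 8 C, 1 I, 1 N, 3 O.
Implicit hydrogens by atom environment:
  4 × C (aromatic): no H
  2 × C (aromatic): 1 H each → 2
  2 × C: no H
  1 × I: no H
  1 × N: no H
  1 × O: 1 H
  1 × O: no H
  1 × O (charge -1): no H
  Total hydrogens = 3.
Net charge -1.
Molecular formula: C8H3INO3-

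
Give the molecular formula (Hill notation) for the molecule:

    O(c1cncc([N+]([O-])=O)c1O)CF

Heavy atoms from the SMILES: 6 C, 1 F, 2 N, 4 O.
Implicit hydrogens by atom environment:
  3 × C (aromatic): no H
  2 × C (aromatic): 1 H each → 2
  2 × O: no H
  1 × C: 2 H
  1 × F: no H
  1 × N (aromatic): no H
  1 × N (charge +1): no H
  1 × O: 1 H
  1 × O (charge -1): no H
  Total hydrogens = 5.
Molecular formula: C6H5FN2O4

C6H5FN2O4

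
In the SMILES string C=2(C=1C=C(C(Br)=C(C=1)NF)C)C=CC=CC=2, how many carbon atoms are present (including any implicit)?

The symbol for carbon appears 13 times in the SMILES.

13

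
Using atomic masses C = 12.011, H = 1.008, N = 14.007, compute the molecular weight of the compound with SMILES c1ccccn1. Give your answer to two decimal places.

79.10

Molecular formula: C5H5N.
M = 5×12.011 + 5×1.008 + 1×14.007 = 79.10 g/mol.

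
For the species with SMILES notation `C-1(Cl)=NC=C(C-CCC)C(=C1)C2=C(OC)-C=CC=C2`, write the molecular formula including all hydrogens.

Heavy atoms from the SMILES: 16 C, 1 Cl, 1 N, 1 O.
Implicit hydrogens by atom environment:
  6 × C (aromatic): 1 H each → 6
  5 × C (aromatic): no H
  3 × C: 2 H each → 6
  2 × C: 3 H each → 6
  1 × Cl: no H
  1 × N (aromatic): no H
  1 × O: no H
  Total hydrogens = 18.
Molecular formula: C16H18ClNO

C16H18ClNO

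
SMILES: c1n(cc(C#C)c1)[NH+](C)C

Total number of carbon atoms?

The symbol for carbon appears 8 times in the SMILES. Lowercase c denotes aromatic carbon and counts toward C.

8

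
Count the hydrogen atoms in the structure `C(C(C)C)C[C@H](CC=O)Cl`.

Hydrogens are implicit in SMILES; fill each atom to its normal valence:
  3 × C: 2 H each → 6
  3 × C: 1 H each → 3
  2 × C: 3 H each → 6
  1 × Cl: no H
  1 × O: no H
  Total hydrogens = 15.

15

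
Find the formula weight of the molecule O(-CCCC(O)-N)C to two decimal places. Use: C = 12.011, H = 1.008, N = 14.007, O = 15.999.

119.16

Molecular formula: C5H13NO2.
M = 5×12.011 + 13×1.008 + 1×14.007 + 2×15.999 = 119.16 g/mol.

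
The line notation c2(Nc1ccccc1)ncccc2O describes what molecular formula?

Heavy atoms from the SMILES: 11 C, 2 N, 1 O.
Implicit hydrogens by atom environment:
  8 × C (aromatic): 1 H each → 8
  3 × C (aromatic): no H
  1 × N: 1 H
  1 × N (aromatic): no H
  1 × O: 1 H
  Total hydrogens = 10.
Molecular formula: C11H10N2O

C11H10N2O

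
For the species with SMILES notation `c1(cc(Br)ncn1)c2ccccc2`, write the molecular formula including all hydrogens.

C10H7BrN2

Heavy atoms from the SMILES: 1 Br, 10 C, 2 N.
Implicit hydrogens by atom environment:
  7 × C (aromatic): 1 H each → 7
  3 × C (aromatic): no H
  2 × N (aromatic): no H
  1 × Br: no H
  Total hydrogens = 7.
Molecular formula: C10H7BrN2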